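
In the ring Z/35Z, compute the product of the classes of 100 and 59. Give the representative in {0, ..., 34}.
20

Reduce the factors first: 100 ≡ 30, 59 ≡ 24 (mod 35), so 100 · 59 ≡ 30 · 24 (mod 35). 30 · 24 = 720. Dividing by 35: 720 = 20·35 + 20. So (100 · 59) mod 35 = 20.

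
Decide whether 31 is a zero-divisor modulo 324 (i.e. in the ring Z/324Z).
gcd(31, 324) = 1, so 31 is a unit in Z/324Z (it has a multiplicative inverse). A unit cannot be a zero-divisor: if 31·b ≡ 0 then multiplying both sides by 31^(−1) gives b ≡ 0. So 31 is not a zero-divisor.

Final answer: NO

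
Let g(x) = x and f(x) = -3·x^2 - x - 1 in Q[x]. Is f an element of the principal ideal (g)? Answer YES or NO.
In Q[x] the ideal (g) consists of all multiples of g, so f ∈ (g) iff g | f, i.e. iff the remainder of f on division by g is 0. Divide f by g (g is monic, so eliminate the leading term of the running remainder at each step):
  leading term -3·x^2: subtract (-3·x)·g(x) = -3·x^2, leaving -x - 1
  leading term -x: subtract (-1)·g(x) = -x, leaving -1
The remainder r(x) = -1 ≠ 0 (and deg r < deg g), so g ∤ f, i.e. f ∉ (g).

Final answer: NO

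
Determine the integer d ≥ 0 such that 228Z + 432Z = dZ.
In the PID Z, (a, b) is generated by gcd(a, b). Compute gcd(432, 228) with the extended Euclidean algorithm, tracking rows (r, s, t) with s·432 + t·228 = r:
  row A: (432, 1, 0)   [1·432 + 0·228 = 432]
  row B: (228, 0, 1)   [0·432 + 1·228 = 228]
  432 = 1·228 + 204   → row C = row A − 1·row B = (204, 1, −1)   [check: 1·432 − 1·228 = 204]
  228 = 1·204 + 24   → row D = row B − 1·row C = (24, −1, 2)   [check: −1·432 + 2·228 = 24]
  204 = 8·24 + 12   → row E = row C − 8·row D = (12, 9, −17)   [check: 9·432 − 17·228 = 12]
  24 = 2·12 + 0   → remainder 0, stop. gcd = 12 (last nonzero row E).
So gcd(228, 432) = 12, with Bézout identity 9·432 − 17·228 = 12. Containment (⊇): the Bézout identity exhibits 12 as an element of (228, 432), giving (12) ⊆ (228, 432). Containment (⊆): since 12 | 228 and 12 | 432 (228 = 12·19, 432 = 12·36), every Z-linear combination of 228 and 432 is divisible by 12, so (228, 432) ⊆ (12). Therefore (228, 432) = (12), d = 12.

Final answer: (228, 432) = (12); d = 12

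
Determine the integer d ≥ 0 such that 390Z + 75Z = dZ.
(390, 75) = (15); d = 15

In the PID Z, (a, b) is generated by gcd(a, b). Compute gcd(390, 75) with the extended Euclidean algorithm, tracking rows (r, s, t) with s·390 + t·75 = r:
  row A: (390, 1, 0)   [1·390 + 0·75 = 390]
  row B: (75, 0, 1)   [0·390 + 1·75 = 75]
  390 = 5·75 + 15   → row C = row A − 5·row B = (15, 1, −5)   [check: 1·390 − 5·75 = 15]
  75 = 5·15 + 0   → remainder 0, stop. gcd = 15 (last nonzero row C).
So gcd(390, 75) = 15, with Bézout identity 1·390 − 5·75 = 15. Containment (⊇): the Bézout identity exhibits 15 as an element of (390, 75), giving (15) ⊆ (390, 75). Containment (⊆): since 15 | 390 and 15 | 75 (390 = 15·26, 75 = 15·5), every Z-linear combination of 390 and 75 is divisible by 15, so (390, 75) ⊆ (15). Therefore (390, 75) = (15), d = 15.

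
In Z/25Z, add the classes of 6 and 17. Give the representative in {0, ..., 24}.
Both summands are already reduced mod 25. 6 + 17 = 23; 23 = 0·25 + 23, so (6 + 17) mod 25 = 23.

Final answer: 23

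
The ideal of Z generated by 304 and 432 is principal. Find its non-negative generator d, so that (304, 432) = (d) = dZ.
In the PID Z, (a, b) is generated by gcd(a, b). Compute gcd(432, 304) with the extended Euclidean algorithm, tracking rows (r, s, t) with s·432 + t·304 = r:
  row A: (432, 1, 0)   [1·432 + 0·304 = 432]
  row B: (304, 0, 1)   [0·432 + 1·304 = 304]
  432 = 1·304 + 128   → row C = row A − 1·row B = (128, 1, −1)   [check: 1·432 − 1·304 = 128]
  304 = 2·128 + 48   → row D = row B − 2·row C = (48, −2, 3)   [check: −2·432 + 3·304 = 48]
  128 = 2·48 + 32   → row E = row C − 2·row D = (32, 5, −7)   [check: 5·432 − 7·304 = 32]
  48 = 1·32 + 16   → row F = row D − 1·row E = (16, −7, 10)   [check: −7·432 + 10·304 = 16]
  32 = 2·16 + 0   → remainder 0, stop. gcd = 16 (last nonzero row F).
So gcd(304, 432) = 16, with Bézout identity −7·432 + 10·304 = 16. Containment (⊇): the Bézout identity exhibits 16 as an element of (304, 432), giving (16) ⊆ (304, 432). Containment (⊆): since 16 | 304 and 16 | 432 (304 = 16·19, 432 = 16·27), every Z-linear combination of 304 and 432 is divisible by 16, so (304, 432) ⊆ (16). Therefore (304, 432) = (16), d = 16.

Final answer: (304, 432) = (16); d = 16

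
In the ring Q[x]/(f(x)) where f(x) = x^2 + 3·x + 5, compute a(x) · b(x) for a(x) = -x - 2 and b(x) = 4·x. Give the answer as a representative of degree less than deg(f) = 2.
a · b ≡ 4·x + 20 (mod f(x))

First multiply in Q[x] without reducing: a · b = -4·x^2 - 8·x. Now divide by f(x) = x^2 + 3·x + 5, eliminating the leading term at each step:
  leading term -4·x^2: subtract (-4)·f(x) = -4·x^2 - 12·x - 20, leaving 4·x + 20
The degree is now < 2, so this is the remainder. Hence a · b ≡ 4·x + 20 in Q[x]/(f).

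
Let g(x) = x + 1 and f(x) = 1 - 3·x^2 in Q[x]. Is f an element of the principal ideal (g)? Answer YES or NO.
NO

In Q[x] the ideal (g) consists of all multiples of g, so f ∈ (g) iff g | f, i.e. iff the remainder of f on division by g is 0. Divide f by g (g is monic, so eliminate the leading term of the running remainder at each step):
  leading term -3·x^2: subtract (-3·x)·g(x) = -3·x^2 - 3·x, leaving 3·x + 1
  leading term 3·x: subtract (3)·g(x) = 3·x + 3, leaving -2
The remainder r(x) = -2 ≠ 0 (and deg r < deg g), so g ∤ f, i.e. f ∉ (g).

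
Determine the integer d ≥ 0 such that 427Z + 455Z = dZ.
(427, 455) = (7); d = 7

In the PID Z, (a, b) is generated by gcd(a, b). Compute gcd(455, 427) with the extended Euclidean algorithm, tracking rows (r, s, t) with s·455 + t·427 = r:
  row A: (455, 1, 0)   [1·455 + 0·427 = 455]
  row B: (427, 0, 1)   [0·455 + 1·427 = 427]
  455 = 1·427 + 28   → row C = row A − 1·row B = (28, 1, −1)   [check: 1·455 − 1·427 = 28]
  427 = 15·28 + 7   → row D = row B − 15·row C = (7, −15, 16)   [check: −15·455 + 16·427 = 7]
  28 = 4·7 + 0   → remainder 0, stop. gcd = 7 (last nonzero row D).
So gcd(427, 455) = 7, with Bézout identity −15·455 + 16·427 = 7. Containment (⊇): the Bézout identity exhibits 7 as an element of (427, 455), giving (7) ⊆ (427, 455). Containment (⊆): since 7 | 427 and 7 | 455 (427 = 7·61, 455 = 7·65), every Z-linear combination of 427 and 455 is divisible by 7, so (427, 455) ⊆ (7). Therefore (427, 455) = (7), d = 7.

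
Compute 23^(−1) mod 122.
Apply the extended Euclidean algorithm to (122, 23), tracking rows (r, s, t) with s·122 + t·23 = r. Each division r_prev = q·r_cur + r_new produces the new row as (previous row) − q·(current row):
  row A: (122, 1, 0)   [1·122 + 0·23 = 122]
  row B: (23, 0, 1)   [0·122 + 1·23 = 23]
  122 = 5·23 + 7   → row C = row A − 5·row B = (7, 1, −5)   [check: 1·122 − 5·23 = 7]
  23 = 3·7 + 2   → row D = row B − 3·row C = (2, −3, 16)   [check: −3·122 + 16·23 = 2]
  7 = 3·2 + 1   → row E = row C − 3·row D = (1, 10, −53)   [check: 10·122 − 53·23 = 1]
  2 = 2·1 + 0   → remainder 0, stop. gcd = 1 (last nonzero row E).
The gcd is 1, so 23 is invertible mod 122. The last nonzero row gives 10·122 − 53·23 = 1, so t = −53. So 23^(−1) ≡ −53 ≡ 69 (mod 122). Verify: 23 · 69 = 1587 ≡ 1 (mod 122). ✓

Final answer: 23^(−1) ≡ 69 (mod 122)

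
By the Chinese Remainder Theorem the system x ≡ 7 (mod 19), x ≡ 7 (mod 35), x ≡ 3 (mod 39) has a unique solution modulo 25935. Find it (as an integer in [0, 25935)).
The moduli 19, 35, 39 are pairwise coprime, so by the CRT there is a unique solution mod 19·35·39 = 25935.
Solve by successive substitution. Start with x ≡ 7 (mod 19).
  Combine with x ≡ 7 (mod 35): write x = 7 + 19·t and require 7 + 19·t ≡ 7 (mod 35), i.e. 19·t ≡ 7 − 7 ≡ 0 (mod 35). Since 19^(−1) ≡ 24 (mod 35), t ≡ 24·0 ≡ 0 (mod 35). So x ≡ 7 + 19·0 = 7 (mod 665).
  Combine with x ≡ 3 (mod 39): write x = 7 + 665·t and require 7 + 665·t ≡ 3 (mod 39), i.e. 665·t ≡ 3 − 7 ≡ 35 (mod 39). Since 665^(−1) ≡ 20 (mod 39) (665 ≡ 2 (mod 39)), t ≡ 20·35 ≡ 37 (mod 39). So x ≡ 7 + 665·37 = 24612 (mod 25935).
Unique solution in [0, 25935): x = 24612.

Final answer: x ≡ 24612 (mod 25935); the representative in [0, 25935) is 24612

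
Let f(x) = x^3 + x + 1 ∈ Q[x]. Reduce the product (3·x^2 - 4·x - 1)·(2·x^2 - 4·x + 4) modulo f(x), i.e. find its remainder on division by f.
a · b ≡ 20·x^2 + 2·x + 16 (mod f(x))

First multiply in Q[x] without reducing: a · b = 6·x^4 - 20·x^3 + 26·x^2 - 12·x - 4. Now divide by f(x) = x^3 + x + 1, eliminating the leading term at each step:
  leading term 6·x^4: subtract (6·x)·f(x) = 6·x^4 + 6·x^2 + 6·x, leaving -20·x^3 + 20·x^2 - 18·x - 4
  leading term -20·x^3: subtract (-20)·f(x) = -20·x^3 - 20·x - 20, leaving 20·x^2 + 2·x + 16
The degree is now < 3, so this is the remainder. Hence a · b ≡ 20·x^2 + 2·x + 16 in Q[x]/(f).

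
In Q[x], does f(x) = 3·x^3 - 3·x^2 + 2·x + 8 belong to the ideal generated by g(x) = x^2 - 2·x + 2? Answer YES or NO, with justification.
In Q[x] the ideal (g) consists of all multiples of g, so f ∈ (g) iff g | f, i.e. iff the remainder of f on division by g is 0. Divide f by g (g is monic, so eliminate the leading term of the running remainder at each step):
  leading term 3·x^3: subtract (3·x)·g(x) = 3·x^3 - 6·x^2 + 6·x, leaving 3·x^2 - 4·x + 8
  leading term 3·x^2: subtract (3)·g(x) = 3·x^2 - 6·x + 6, leaving 2·x + 2
The remainder r(x) = 2·x + 2 ≠ 0 (and deg r < deg g), so g ∤ f, i.e. f ∉ (g).

Final answer: NO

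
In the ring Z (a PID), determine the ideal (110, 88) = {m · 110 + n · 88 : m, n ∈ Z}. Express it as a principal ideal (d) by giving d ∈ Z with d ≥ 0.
(110, 88) = (22); d = 22

In the PID Z, (a, b) is generated by gcd(a, b). Compute gcd(110, 88) with the extended Euclidean algorithm, tracking rows (r, s, t) with s·110 + t·88 = r:
  row A: (110, 1, 0)   [1·110 + 0·88 = 110]
  row B: (88, 0, 1)   [0·110 + 1·88 = 88]
  110 = 1·88 + 22   → row C = row A − 1·row B = (22, 1, −1)   [check: 1·110 − 1·88 = 22]
  88 = 4·22 + 0   → remainder 0, stop. gcd = 22 (last nonzero row C).
So gcd(110, 88) = 22, with Bézout identity 1·110 − 1·88 = 22. Containment (⊇): the Bézout identity exhibits 22 as an element of (110, 88), giving (22) ⊆ (110, 88). Containment (⊆): since 22 | 110 and 22 | 88 (110 = 22·5, 88 = 22·4), every Z-linear combination of 110 and 88 is divisible by 22, so (110, 88) ⊆ (22). Therefore (110, 88) = (22), d = 22.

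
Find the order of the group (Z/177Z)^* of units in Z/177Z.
(Z/177Z)^* consists of the classes a with gcd(a, 177) = 1, so its order is φ(177). φ is multiplicative, with φ(p^e) = p^e − p^(e−1). Factorise 177 = 3 · 59. Then
  φ(177) = (3 − 1) · (59 − 1) = 2 · 58 = 116.
Thus |(Z/177Z)^*| = 116.

Final answer: |(Z/177Z)^*| = 116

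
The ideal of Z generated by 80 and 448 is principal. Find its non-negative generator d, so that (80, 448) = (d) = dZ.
(80, 448) = (16); d = 16

In the PID Z, (a, b) is generated by gcd(a, b). Compute gcd(448, 80) with the extended Euclidean algorithm, tracking rows (r, s, t) with s·448 + t·80 = r:
  row A: (448, 1, 0)   [1·448 + 0·80 = 448]
  row B: (80, 0, 1)   [0·448 + 1·80 = 80]
  448 = 5·80 + 48   → row C = row A − 5·row B = (48, 1, −5)   [check: 1·448 − 5·80 = 48]
  80 = 1·48 + 32   → row D = row B − 1·row C = (32, −1, 6)   [check: −1·448 + 6·80 = 32]
  48 = 1·32 + 16   → row E = row C − 1·row D = (16, 2, −11)   [check: 2·448 − 11·80 = 16]
  32 = 2·16 + 0   → remainder 0, stop. gcd = 16 (last nonzero row E).
So gcd(80, 448) = 16, with Bézout identity 2·448 − 11·80 = 16. Containment (⊇): the Bézout identity exhibits 16 as an element of (80, 448), giving (16) ⊆ (80, 448). Containment (⊆): since 16 | 80 and 16 | 448 (80 = 16·5, 448 = 16·28), every Z-linear combination of 80 and 448 is divisible by 16, so (80, 448) ⊆ (16). Therefore (80, 448) = (16), d = 16.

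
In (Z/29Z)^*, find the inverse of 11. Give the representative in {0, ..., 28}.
11^(−1) ≡ 8 (mod 29)

Apply the extended Euclidean algorithm to (29, 11), tracking rows (r, s, t) with s·29 + t·11 = r. Each division r_prev = q·r_cur + r_new produces the new row as (previous row) − q·(current row):
  row A: (29, 1, 0)   [1·29 + 0·11 = 29]
  row B: (11, 0, 1)   [0·29 + 1·11 = 11]
  29 = 2·11 + 7   → row C = row A − 2·row B = (7, 1, −2)   [check: 1·29 − 2·11 = 7]
  11 = 1·7 + 4   → row D = row B − 1·row C = (4, −1, 3)   [check: −1·29 + 3·11 = 4]
  7 = 1·4 + 3   → row E = row C − 1·row D = (3, 2, −5)   [check: 2·29 − 5·11 = 3]
  4 = 1·3 + 1   → row F = row D − 1·row E = (1, −3, 8)   [check: −3·29 + 8·11 = 1]
  3 = 3·1 + 0   → remainder 0, stop. gcd = 1 (last nonzero row F).
The gcd is 1, so 11 is invertible mod 29. The last nonzero row gives −3·29 + 8·11 = 1, so t = 8. So 11^(−1) ≡ 8 (mod 29). Verify: 11 · 8 = 88 ≡ 1 (mod 29). ✓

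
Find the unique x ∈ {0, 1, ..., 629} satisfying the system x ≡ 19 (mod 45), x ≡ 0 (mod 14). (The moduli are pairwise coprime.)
The moduli 45, 14 are pairwise coprime, so by the CRT there is a unique solution mod 45·14 = 630.
Solve by successive substitution. Start with x ≡ 19 (mod 45).
  Combine with x ≡ 0 (mod 14): write x = 19 + 45·t and require 19 + 45·t ≡ 0 (mod 14), i.e. 45·t ≡ 0 − 19 ≡ 9 (mod 14). Since 45^(−1) ≡ 5 (mod 14) (45 ≡ 3 (mod 14)), t ≡ 5·9 ≡ 3 (mod 14). So x ≡ 19 + 45·3 = 154 (mod 630).
Unique solution in [0, 630): x = 154.

Final answer: x ≡ 154 (mod 630); the representative in [0, 630) is 154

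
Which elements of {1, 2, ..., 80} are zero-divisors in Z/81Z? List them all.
nonzero zero-divisors of Z/81Z = {3, 6, 9, 12, 15, 18, 21, 24, 27, 30, 33, 36, 39, 42, 45, 48, 51, 54, 57, 60, 63, 66, 69, 72, 75, 78}

An element a ∈ Z/81Z (with a ≠ 0) is a zero-divisor iff gcd(a, 81) > 1 (because a is a unit precisely when gcd(a, n) = 1, and in Z/nZ every nonzero, non-unit element is a zero-divisor). Scan a = 1, ..., 80 and keep those with gcd(a, 81) > 1:
  gcd(3, 81) = 3, gcd(6, 81) = 3, gcd(9, 81) = 9, gcd(12, 81) = 3, gcd(15, 81) = 3, gcd(18, 81) = 9, gcd(21, 81) = 3, gcd(24, 81) = 3, gcd(27, 81) = 27, gcd(30, 81) = 3, gcd(33, 81) = 3, gcd(36, 81) = 9, gcd(39, 81) = 3, gcd(42, 81) = 3, gcd(45, 81) = 9, gcd(48, 81) = 3, gcd(51, 81) = 3, gcd(54, 81) = 27, gcd(57, 81) = 3, gcd(60, 81) = 3, gcd(63, 81) = 9, gcd(66, 81) = 3, gcd(69, 81) = 3, gcd(72, 81) = 9, gcd(75, 81) = 3, gcd(78, 81) = 3.
All other a ∈ {1, ..., 80} have gcd(a, 81) = 1 and are units. So the nonzero zero-divisors are exactly the 26 values of a appearing in this scan.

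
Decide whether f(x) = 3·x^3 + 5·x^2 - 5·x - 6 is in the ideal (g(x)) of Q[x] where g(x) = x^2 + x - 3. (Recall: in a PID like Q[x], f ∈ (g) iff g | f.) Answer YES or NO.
NO

In Q[x] the ideal (g) consists of all multiples of g, so f ∈ (g) iff g | f, i.e. iff the remainder of f on division by g is 0. Divide f by g (g is monic, so eliminate the leading term of the running remainder at each step):
  leading term 3·x^3: subtract (3·x)·g(x) = 3·x^3 + 3·x^2 - 9·x, leaving 2·x^2 + 4·x - 6
  leading term 2·x^2: subtract (2)·g(x) = 2·x^2 + 2·x - 6, leaving 2·x
The remainder r(x) = 2·x ≠ 0 (and deg r < deg g), so g ∤ f, i.e. f ∉ (g).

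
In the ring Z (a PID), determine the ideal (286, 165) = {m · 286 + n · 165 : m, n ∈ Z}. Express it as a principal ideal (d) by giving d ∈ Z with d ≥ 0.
In the PID Z, (a, b) is generated by gcd(a, b). Compute gcd(286, 165) with the extended Euclidean algorithm, tracking rows (r, s, t) with s·286 + t·165 = r:
  row A: (286, 1, 0)   [1·286 + 0·165 = 286]
  row B: (165, 0, 1)   [0·286 + 1·165 = 165]
  286 = 1·165 + 121   → row C = row A − 1·row B = (121, 1, −1)   [check: 1·286 − 1·165 = 121]
  165 = 1·121 + 44   → row D = row B − 1·row C = (44, −1, 2)   [check: −1·286 + 2·165 = 44]
  121 = 2·44 + 33   → row E = row C − 2·row D = (33, 3, −5)   [check: 3·286 − 5·165 = 33]
  44 = 1·33 + 11   → row F = row D − 1·row E = (11, −4, 7)   [check: −4·286 + 7·165 = 11]
  33 = 3·11 + 0   → remainder 0, stop. gcd = 11 (last nonzero row F).
So gcd(286, 165) = 11, with Bézout identity −4·286 + 7·165 = 11. Containment (⊇): the Bézout identity exhibits 11 as an element of (286, 165), giving (11) ⊆ (286, 165). Containment (⊆): since 11 | 286 and 11 | 165 (286 = 11·26, 165 = 11·15), every Z-linear combination of 286 and 165 is divisible by 11, so (286, 165) ⊆ (11). Therefore (286, 165) = (11), d = 11.

Final answer: (286, 165) = (11); d = 11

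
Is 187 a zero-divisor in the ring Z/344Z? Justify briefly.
gcd(187, 344) = 1, so 187 is a unit in Z/344Z (it has a multiplicative inverse). A unit cannot be a zero-divisor: if 187·b ≡ 0 then multiplying both sides by 187^(−1) gives b ≡ 0. So 187 is not a zero-divisor.

Final answer: NO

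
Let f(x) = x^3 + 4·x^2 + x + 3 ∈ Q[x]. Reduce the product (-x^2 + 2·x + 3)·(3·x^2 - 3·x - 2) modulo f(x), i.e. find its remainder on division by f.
a · b ≡ -76·x^2 - 25·x - 69 (mod f(x))

First multiply in Q[x] without reducing: a · b = -3·x^4 + 9·x^3 + 5·x^2 - 13·x - 6. Now divide by f(x) = x^3 + 4·x^2 + x + 3, eliminating the leading term at each step:
  leading term -3·x^4: subtract (-3·x)·f(x) = -3·x^4 - 12·x^3 - 3·x^2 - 9·x, leaving 21·x^3 + 8·x^2 - 4·x - 6
  leading term 21·x^3: subtract (21)·f(x) = 21·x^3 + 84·x^2 + 21·x + 63, leaving -76·x^2 - 25·x - 69
The degree is now < 3, so this is the remainder. Hence a · b ≡ -76·x^2 - 25·x - 69 in Q[x]/(f).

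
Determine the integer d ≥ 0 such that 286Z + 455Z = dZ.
In the PID Z, (a, b) is generated by gcd(a, b). Compute gcd(455, 286) with the extended Euclidean algorithm, tracking rows (r, s, t) with s·455 + t·286 = r:
  row A: (455, 1, 0)   [1·455 + 0·286 = 455]
  row B: (286, 0, 1)   [0·455 + 1·286 = 286]
  455 = 1·286 + 169   → row C = row A − 1·row B = (169, 1, −1)   [check: 1·455 − 1·286 = 169]
  286 = 1·169 + 117   → row D = row B − 1·row C = (117, −1, 2)   [check: −1·455 + 2·286 = 117]
  169 = 1·117 + 52   → row E = row C − 1·row D = (52, 2, −3)   [check: 2·455 − 3·286 = 52]
  117 = 2·52 + 13   → row F = row D − 2·row E = (13, −5, 8)   [check: −5·455 + 8·286 = 13]
  52 = 4·13 + 0   → remainder 0, stop. gcd = 13 (last nonzero row F).
So gcd(286, 455) = 13, with Bézout identity −5·455 + 8·286 = 13. Containment (⊇): the Bézout identity exhibits 13 as an element of (286, 455), giving (13) ⊆ (286, 455). Containment (⊆): since 13 | 286 and 13 | 455 (286 = 13·22, 455 = 13·35), every Z-linear combination of 286 and 455 is divisible by 13, so (286, 455) ⊆ (13). Therefore (286, 455) = (13), d = 13.

Final answer: (286, 455) = (13); d = 13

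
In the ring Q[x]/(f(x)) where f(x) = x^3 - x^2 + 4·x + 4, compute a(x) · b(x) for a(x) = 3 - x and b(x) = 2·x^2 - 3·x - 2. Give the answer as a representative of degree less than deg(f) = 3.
a · b ≡ 7·x^2 + x + 2 (mod f(x))

First multiply in Q[x] without reducing: a · b = -2·x^3 + 9·x^2 - 7·x - 6. Now divide by f(x) = x^3 - x^2 + 4·x + 4, eliminating the leading term at each step:
  leading term -2·x^3: subtract (-2)·f(x) = -2·x^3 + 2·x^2 - 8·x - 8, leaving 7·x^2 + x + 2
The degree is now < 3, so this is the remainder. Hence a · b ≡ 7·x^2 + x + 2 in Q[x]/(f).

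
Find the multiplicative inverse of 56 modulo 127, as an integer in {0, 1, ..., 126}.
Apply the extended Euclidean algorithm to (127, 56), tracking rows (r, s, t) with s·127 + t·56 = r. Each division r_prev = q·r_cur + r_new produces the new row as (previous row) − q·(current row):
  row A: (127, 1, 0)   [1·127 + 0·56 = 127]
  row B: (56, 0, 1)   [0·127 + 1·56 = 56]
  127 = 2·56 + 15   → row C = row A − 2·row B = (15, 1, −2)   [check: 1·127 − 2·56 = 15]
  56 = 3·15 + 11   → row D = row B − 3·row C = (11, −3, 7)   [check: −3·127 + 7·56 = 11]
  15 = 1·11 + 4   → row E = row C − 1·row D = (4, 4, −9)   [check: 4·127 − 9·56 = 4]
  11 = 2·4 + 3   → row F = row D − 2·row E = (3, −11, 25)   [check: −11·127 + 25·56 = 3]
  4 = 1·3 + 1   → row G = row E − 1·row F = (1, 15, −34)   [check: 15·127 − 34·56 = 1]
  3 = 3·1 + 0   → remainder 0, stop. gcd = 1 (last nonzero row G).
The gcd is 1, so 56 is invertible mod 127. The last nonzero row gives 15·127 − 34·56 = 1, so t = −34. So 56^(−1) ≡ −34 ≡ 93 (mod 127). Verify: 56 · 93 = 5208 ≡ 1 (mod 127). ✓

Final answer: 56^(−1) ≡ 93 (mod 127)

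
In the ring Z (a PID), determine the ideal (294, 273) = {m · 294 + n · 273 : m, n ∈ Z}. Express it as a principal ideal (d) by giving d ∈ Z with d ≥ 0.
(294, 273) = (21); d = 21

In the PID Z, (a, b) is generated by gcd(a, b). Compute gcd(294, 273) with the extended Euclidean algorithm, tracking rows (r, s, t) with s·294 + t·273 = r:
  row A: (294, 1, 0)   [1·294 + 0·273 = 294]
  row B: (273, 0, 1)   [0·294 + 1·273 = 273]
  294 = 1·273 + 21   → row C = row A − 1·row B = (21, 1, −1)   [check: 1·294 − 1·273 = 21]
  273 = 13·21 + 0   → remainder 0, stop. gcd = 21 (last nonzero row C).
So gcd(294, 273) = 21, with Bézout identity 1·294 − 1·273 = 21. Containment (⊇): the Bézout identity exhibits 21 as an element of (294, 273), giving (21) ⊆ (294, 273). Containment (⊆): since 21 | 294 and 21 | 273 (294 = 21·14, 273 = 21·13), every Z-linear combination of 294 and 273 is divisible by 21, so (294, 273) ⊆ (21). Therefore (294, 273) = (21), d = 21.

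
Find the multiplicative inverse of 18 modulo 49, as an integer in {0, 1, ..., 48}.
Apply the extended Euclidean algorithm to (49, 18), tracking rows (r, s, t) with s·49 + t·18 = r. Each division r_prev = q·r_cur + r_new produces the new row as (previous row) − q·(current row):
  row A: (49, 1, 0)   [1·49 + 0·18 = 49]
  row B: (18, 0, 1)   [0·49 + 1·18 = 18]
  49 = 2·18 + 13   → row C = row A − 2·row B = (13, 1, −2)   [check: 1·49 − 2·18 = 13]
  18 = 1·13 + 5   → row D = row B − 1·row C = (5, −1, 3)   [check: −1·49 + 3·18 = 5]
  13 = 2·5 + 3   → row E = row C − 2·row D = (3, 3, −8)   [check: 3·49 − 8·18 = 3]
  5 = 1·3 + 2   → row F = row D − 1·row E = (2, −4, 11)   [check: −4·49 + 11·18 = 2]
  3 = 1·2 + 1   → row G = row E − 1·row F = (1, 7, −19)   [check: 7·49 − 19·18 = 1]
  2 = 2·1 + 0   → remainder 0, stop. gcd = 1 (last nonzero row G).
The gcd is 1, so 18 is invertible mod 49. The last nonzero row gives 7·49 − 19·18 = 1, so t = −19. So 18^(−1) ≡ −19 ≡ 30 (mod 49). Verify: 18 · 30 = 540 ≡ 1 (mod 49). ✓

Final answer: 18^(−1) ≡ 30 (mod 49)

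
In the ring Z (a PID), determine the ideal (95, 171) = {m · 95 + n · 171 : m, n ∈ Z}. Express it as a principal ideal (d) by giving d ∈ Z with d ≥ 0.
In the PID Z, (a, b) is generated by gcd(a, b). Compute gcd(171, 95) with the extended Euclidean algorithm, tracking rows (r, s, t) with s·171 + t·95 = r:
  row A: (171, 1, 0)   [1·171 + 0·95 = 171]
  row B: (95, 0, 1)   [0·171 + 1·95 = 95]
  171 = 1·95 + 76   → row C = row A − 1·row B = (76, 1, −1)   [check: 1·171 − 1·95 = 76]
  95 = 1·76 + 19   → row D = row B − 1·row C = (19, −1, 2)   [check: −1·171 + 2·95 = 19]
  76 = 4·19 + 0   → remainder 0, stop. gcd = 19 (last nonzero row D).
So gcd(95, 171) = 19, with Bézout identity −1·171 + 2·95 = 19. Containment (⊇): the Bézout identity exhibits 19 as an element of (95, 171), giving (19) ⊆ (95, 171). Containment (⊆): since 19 | 95 and 19 | 171 (95 = 19·5, 171 = 19·9), every Z-linear combination of 95 and 171 is divisible by 19, so (95, 171) ⊆ (19). Therefore (95, 171) = (19), d = 19.

Final answer: (95, 171) = (19); d = 19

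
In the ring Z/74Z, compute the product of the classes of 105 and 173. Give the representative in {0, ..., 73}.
35

Reduce the factors first: 105 ≡ 31, 173 ≡ 25 (mod 74), so 105 · 173 ≡ 31 · 25 (mod 74). 31 · 25 = 775. Dividing by 74: 775 = 10·74 + 35. So (105 · 173) mod 74 = 35.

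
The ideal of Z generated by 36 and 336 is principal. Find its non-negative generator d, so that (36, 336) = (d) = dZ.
(36, 336) = (12); d = 12

In the PID Z, (a, b) is generated by gcd(a, b). Compute gcd(336, 36) with the extended Euclidean algorithm, tracking rows (r, s, t) with s·336 + t·36 = r:
  row A: (336, 1, 0)   [1·336 + 0·36 = 336]
  row B: (36, 0, 1)   [0·336 + 1·36 = 36]
  336 = 9·36 + 12   → row C = row A − 9·row B = (12, 1, −9)   [check: 1·336 − 9·36 = 12]
  36 = 3·12 + 0   → remainder 0, stop. gcd = 12 (last nonzero row C).
So gcd(36, 336) = 12, with Bézout identity 1·336 − 9·36 = 12. Containment (⊇): the Bézout identity exhibits 12 as an element of (36, 336), giving (12) ⊆ (36, 336). Containment (⊆): since 12 | 36 and 12 | 336 (36 = 12·3, 336 = 12·28), every Z-linear combination of 36 and 336 is divisible by 12, so (36, 336) ⊆ (12). Therefore (36, 336) = (12), d = 12.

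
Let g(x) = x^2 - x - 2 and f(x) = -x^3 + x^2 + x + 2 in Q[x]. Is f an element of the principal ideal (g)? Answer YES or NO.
In Q[x] the ideal (g) consists of all multiples of g, so f ∈ (g) iff g | f, i.e. iff the remainder of f on division by g is 0. Divide f by g (g is monic, so eliminate the leading term of the running remainder at each step):
  leading term -x^3: subtract (-x)·g(x) = -x^3 + x^2 + 2·x, leaving 2 - x
The remainder r(x) = 2 - x ≠ 0 (and deg r < deg g), so g ∤ f, i.e. f ∉ (g).

Final answer: NO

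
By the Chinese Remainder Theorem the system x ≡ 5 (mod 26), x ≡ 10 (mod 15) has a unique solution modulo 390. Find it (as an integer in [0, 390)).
The moduli 26, 15 are pairwise coprime, so by the CRT there is a unique solution mod 26·15 = 390.
Solve by successive substitution. Start with x ≡ 5 (mod 26).
  Combine with x ≡ 10 (mod 15): write x = 5 + 26·t and require 5 + 26·t ≡ 10 (mod 15), i.e. 26·t ≡ 10 − 5 ≡ 5 (mod 15). Since 26^(−1) ≡ 11 (mod 15) (26 ≡ 11 (mod 15)), t ≡ 11·5 ≡ 10 (mod 15). So x ≡ 5 + 26·10 = 265 (mod 390).
Unique solution in [0, 390): x = 265.

Final answer: x ≡ 265 (mod 390); the representative in [0, 390) is 265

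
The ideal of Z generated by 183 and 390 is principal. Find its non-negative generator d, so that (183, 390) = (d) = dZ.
In the PID Z, (a, b) is generated by gcd(a, b). Compute gcd(390, 183) with the extended Euclidean algorithm, tracking rows (r, s, t) with s·390 + t·183 = r:
  row A: (390, 1, 0)   [1·390 + 0·183 = 390]
  row B: (183, 0, 1)   [0·390 + 1·183 = 183]
  390 = 2·183 + 24   → row C = row A − 2·row B = (24, 1, −2)   [check: 1·390 − 2·183 = 24]
  183 = 7·24 + 15   → row D = row B − 7·row C = (15, −7, 15)   [check: −7·390 + 15·183 = 15]
  24 = 1·15 + 9   → row E = row C − 1·row D = (9, 8, −17)   [check: 8·390 − 17·183 = 9]
  15 = 1·9 + 6   → row F = row D − 1·row E = (6, −15, 32)   [check: −15·390 + 32·183 = 6]
  9 = 1·6 + 3   → row G = row E − 1·row F = (3, 23, −49)   [check: 23·390 − 49·183 = 3]
  6 = 2·3 + 0   → remainder 0, stop. gcd = 3 (last nonzero row G).
So gcd(183, 390) = 3, with Bézout identity 23·390 − 49·183 = 3. Containment (⊇): the Bézout identity exhibits 3 as an element of (183, 390), giving (3) ⊆ (183, 390). Containment (⊆): since 3 | 183 and 3 | 390 (183 = 3·61, 390 = 3·130), every Z-linear combination of 183 and 390 is divisible by 3, so (183, 390) ⊆ (3). Therefore (183, 390) = (3), d = 3.

Final answer: (183, 390) = (3); d = 3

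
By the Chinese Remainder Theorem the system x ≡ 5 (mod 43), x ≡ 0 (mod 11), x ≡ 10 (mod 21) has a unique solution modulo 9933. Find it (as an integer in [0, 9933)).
x ≡ 220 (mod 9933); the representative in [0, 9933) is 220

The moduli 43, 11, 21 are pairwise coprime, so by the CRT there is a unique solution mod 43·11·21 = 9933.
Solve by successive substitution. Start with x ≡ 5 (mod 43).
  Combine with x ≡ 0 (mod 11): write x = 5 + 43·t and require 5 + 43·t ≡ 0 (mod 11), i.e. 43·t ≡ 0 − 5 ≡ 6 (mod 11). Since 43^(−1) ≡ 10 (mod 11) (43 ≡ 10 (mod 11)), t ≡ 10·6 ≡ 5 (mod 11). So x ≡ 5 + 43·5 = 220 (mod 473).
  Combine with x ≡ 10 (mod 21): write x = 220 + 473·t and require 220 + 473·t ≡ 10 (mod 21), i.e. 473·t ≡ 10 − 220 ≡ 0 (mod 21). Since 473^(−1) ≡ 2 (mod 21) (473 ≡ 11 (mod 21)), t ≡ 2·0 ≡ 0 (mod 21). So x ≡ 220 + 473·0 = 220 (mod 9933).
Unique solution in [0, 9933): x = 220.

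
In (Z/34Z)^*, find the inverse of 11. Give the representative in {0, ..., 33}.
11^(−1) ≡ 31 (mod 34)

Apply the extended Euclidean algorithm to (34, 11), tracking rows (r, s, t) with s·34 + t·11 = r. Each division r_prev = q·r_cur + r_new produces the new row as (previous row) − q·(current row):
  row A: (34, 1, 0)   [1·34 + 0·11 = 34]
  row B: (11, 0, 1)   [0·34 + 1·11 = 11]
  34 = 3·11 + 1   → row C = row A − 3·row B = (1, 1, −3)   [check: 1·34 − 3·11 = 1]
  11 = 11·1 + 0   → remainder 0, stop. gcd = 1 (last nonzero row C).
The gcd is 1, so 11 is invertible mod 34. The last nonzero row gives 1·34 − 3·11 = 1, so t = −3. So 11^(−1) ≡ −3 ≡ 31 (mod 34). Verify: 11 · 31 = 341 ≡ 1 (mod 34). ✓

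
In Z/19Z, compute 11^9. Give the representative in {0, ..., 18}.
Use repeated squaring. Binary(9) = 1001. Walk through the bits of the exponent 9 left-to-right: at each bit after the leading one, square the running value, then multiply by 11 if the bit is 1 (always reducing mod 19):
  bit 1 = 1 (leading): start with 11.
  bit 2 = 0: square 11^2 = 121 ≡ 7 (mod 19).
  bit 3 = 0: square 7^2 = 49 ≡ 11 (mod 19).
  bit 4 = 1: square 11^2 = 121 ≡ 7; bit is 1, so multiply 7·11 = 77 ≡ 1 (mod 19).
Final value: 11^9 ≡ 1 (mod 19).

Final answer: 1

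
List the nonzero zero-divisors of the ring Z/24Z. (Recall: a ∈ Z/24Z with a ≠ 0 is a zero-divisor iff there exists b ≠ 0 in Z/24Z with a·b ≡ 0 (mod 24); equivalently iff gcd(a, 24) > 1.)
An element a ∈ Z/24Z (with a ≠ 0) is a zero-divisor iff gcd(a, 24) > 1 (because a is a unit precisely when gcd(a, n) = 1, and in Z/nZ every nonzero, non-unit element is a zero-divisor). Scan a = 1, ..., 23 and keep those with gcd(a, 24) > 1:
  gcd(2, 24) = 2, gcd(3, 24) = 3, gcd(4, 24) = 4, gcd(6, 24) = 6, gcd(8, 24) = 8, gcd(9, 24) = 3, gcd(10, 24) = 2, gcd(12, 24) = 12, gcd(14, 24) = 2, gcd(15, 24) = 3, gcd(16, 24) = 8, gcd(18, 24) = 6, gcd(20, 24) = 4, gcd(21, 24) = 3, gcd(22, 24) = 2.
All other a ∈ {1, ..., 23} have gcd(a, 24) = 1 and are units. So the nonzero zero-divisors are exactly the 15 values of a appearing in this scan.

Final answer: nonzero zero-divisors of Z/24Z = {2, 3, 4, 6, 8, 9, 10, 12, 14, 15, 16, 18, 20, 21, 22}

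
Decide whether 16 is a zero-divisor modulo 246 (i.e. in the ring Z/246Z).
gcd(16, 246) = 2 > 1, so 16 is not a unit in Z/246Z. In Z/nZ every nonzero non-unit is a zero-divisor: explicitly, take b = 246/gcd = 123 ≠ 0 (mod 246); then 16·123 = 1968 = 8·246, i.e. 16·123 ≡ 0 (mod 246). So 16 is a zero-divisor.

Final answer: YES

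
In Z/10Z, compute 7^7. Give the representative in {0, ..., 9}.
3

Use repeated squaring. Binary(7) = 111. Walk through the bits of the exponent 7 left-to-right: at each bit after the leading one, square the running value, then multiply by 7 if the bit is 1 (always reducing mod 10):
  bit 1 = 1 (leading): start with 7.
  bit 2 = 1: square 7^2 = 49 ≡ 9; bit is 1, so multiply 9·7 = 63 ≡ 3 (mod 10).
  bit 3 = 1: square 3^2 = 9; bit is 1, so multiply 9·7 = 63 ≡ 3 (mod 10).
Final value: 7^7 ≡ 3 (mod 10).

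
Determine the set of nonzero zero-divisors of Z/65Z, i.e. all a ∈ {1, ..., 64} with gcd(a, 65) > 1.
nonzero zero-divisors of Z/65Z = {5, 10, 13, 15, 20, 25, 26, 30, 35, 39, 40, 45, 50, 52, 55, 60}

An element a ∈ Z/65Z (with a ≠ 0) is a zero-divisor iff gcd(a, 65) > 1 (because a is a unit precisely when gcd(a, n) = 1, and in Z/nZ every nonzero, non-unit element is a zero-divisor). Scan a = 1, ..., 64 and keep those with gcd(a, 65) > 1:
  gcd(5, 65) = 5, gcd(10, 65) = 5, gcd(13, 65) = 13, gcd(15, 65) = 5, gcd(20, 65) = 5, gcd(25, 65) = 5, gcd(26, 65) = 13, gcd(30, 65) = 5, gcd(35, 65) = 5, gcd(39, 65) = 13, gcd(40, 65) = 5, gcd(45, 65) = 5, gcd(50, 65) = 5, gcd(52, 65) = 13, gcd(55, 65) = 5, gcd(60, 65) = 5.
All other a ∈ {1, ..., 64} have gcd(a, 65) = 1 and are units. So the nonzero zero-divisors are exactly the 16 values of a appearing in this scan.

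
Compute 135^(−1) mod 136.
Apply the extended Euclidean algorithm to (136, 135), tracking rows (r, s, t) with s·136 + t·135 = r. Each division r_prev = q·r_cur + r_new produces the new row as (previous row) − q·(current row):
  row A: (136, 1, 0)   [1·136 + 0·135 = 136]
  row B: (135, 0, 1)   [0·136 + 1·135 = 135]
  136 = 1·135 + 1   → row C = row A − 1·row B = (1, 1, −1)   [check: 1·136 − 1·135 = 1]
  135 = 135·1 + 0   → remainder 0, stop. gcd = 1 (last nonzero row C).
The gcd is 1, so 135 is invertible mod 136. The last nonzero row gives 1·136 − 1·135 = 1, so t = −1. So 135^(−1) ≡ −1 ≡ 135 (mod 136). Verify: 135 · 135 = 18225 ≡ 1 (mod 136). ✓

Final answer: 135^(−1) ≡ 135 (mod 136)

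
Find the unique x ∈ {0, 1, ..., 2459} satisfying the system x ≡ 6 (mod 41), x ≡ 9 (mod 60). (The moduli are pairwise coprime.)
The moduli 41, 60 are pairwise coprime, so by the CRT there is a unique solution mod 41·60 = 2460.
Solve by successive substitution. Start with x ≡ 6 (mod 41).
  Combine with x ≡ 9 (mod 60): write x = 6 + 41·t and require 6 + 41·t ≡ 9 (mod 60), i.e. 41·t ≡ 9 − 6 ≡ 3 (mod 60). Since 41^(−1) ≡ 41 (mod 60), t ≡ 41·3 ≡ 3 (mod 60). So x ≡ 6 + 41·3 = 129 (mod 2460).
Unique solution in [0, 2460): x = 129.

Final answer: x ≡ 129 (mod 2460); the representative in [0, 2460) is 129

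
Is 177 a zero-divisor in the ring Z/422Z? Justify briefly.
gcd(177, 422) = 1, so 177 is a unit in Z/422Z (it has a multiplicative inverse). A unit cannot be a zero-divisor: if 177·b ≡ 0 then multiplying both sides by 177^(−1) gives b ≡ 0. So 177 is not a zero-divisor.

Final answer: NO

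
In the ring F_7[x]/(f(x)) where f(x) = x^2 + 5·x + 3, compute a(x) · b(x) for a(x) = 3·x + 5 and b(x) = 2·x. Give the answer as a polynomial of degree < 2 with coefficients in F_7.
Multiply as integer polynomials: a · b = 6·x^2 + 10·x. Reducing coefficients mod 7: a · b ≡ 6·x^2 + 3·x. Now divide by f(x) = x^2 + 5·x + 3 in F_7[x], eliminating the leading term at each step:
  leading term 6·x^2: subtract (6)·f(x) = 6·x^2 + 2·x + 4, leaving x + 3 (coefficients mod 7)
The degree is now < 2, so this is the remainder. Hence a · b ≡ x + 3 in F_7[x]/(f).

Final answer: a · b ≡ x + 3 (mod f(x))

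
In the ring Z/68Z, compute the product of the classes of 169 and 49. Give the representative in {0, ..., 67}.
53

Reduce the factors first: 169 ≡ 33 (mod 68), so 169 · 49 ≡ 33 · 49 (mod 68). 33 · 49 = 1617. Dividing by 68: 1617 = 23·68 + 53. So (169 · 49) mod 68 = 53.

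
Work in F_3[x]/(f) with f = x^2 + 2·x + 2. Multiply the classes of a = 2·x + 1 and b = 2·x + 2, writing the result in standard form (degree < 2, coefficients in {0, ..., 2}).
a · b ≡ x (mod f(x))

Multiply as integer polynomials: a · b = 4·x^2 + 6·x + 2. Reducing coefficients mod 3: a · b ≡ x^2 + 2. Now divide by f(x) = x^2 + 2·x + 2 in F_3[x], eliminating the leading term at each step:
  leading term x^2: subtract (1)·f(x) = x^2 + 2·x + 2, leaving x (coefficients mod 3)
The degree is now < 2, so this is the remainder. Hence a · b ≡ x in F_3[x]/(f).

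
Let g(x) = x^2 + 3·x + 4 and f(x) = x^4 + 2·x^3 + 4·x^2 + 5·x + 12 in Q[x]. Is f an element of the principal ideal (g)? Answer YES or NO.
In Q[x] the ideal (g) consists of all multiples of g, so f ∈ (g) iff g | f, i.e. iff the remainder of f on division by g is 0. Divide f by g (g is monic, so eliminate the leading term of the running remainder at each step):
  leading term x^4: subtract (x^2)·g(x) = x^4 + 3·x^3 + 4·x^2, leaving -x^3 + 5·x + 12
  leading term -x^3: subtract (-x)·g(x) = -x^3 - 3·x^2 - 4·x, leaving 3·x^2 + 9·x + 12
  leading term 3·x^2: subtract (3)·g(x) = 3·x^2 + 9·x + 12, leaving 0
The remainder is 0, so f(x) = g(x) · h(x) with h(x) = x^2 - x + 3. Hence g | f, i.e. f ∈ (g).

Final answer: YES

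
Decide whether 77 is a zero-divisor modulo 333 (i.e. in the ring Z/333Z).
gcd(77, 333) = 1, so 77 is a unit in Z/333Z (it has a multiplicative inverse). A unit cannot be a zero-divisor: if 77·b ≡ 0 then multiplying both sides by 77^(−1) gives b ≡ 0. So 77 is not a zero-divisor.

Final answer: NO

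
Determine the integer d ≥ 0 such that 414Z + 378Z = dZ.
(414, 378) = (18); d = 18

In the PID Z, (a, b) is generated by gcd(a, b). Compute gcd(414, 378) with the extended Euclidean algorithm, tracking rows (r, s, t) with s·414 + t·378 = r:
  row A: (414, 1, 0)   [1·414 + 0·378 = 414]
  row B: (378, 0, 1)   [0·414 + 1·378 = 378]
  414 = 1·378 + 36   → row C = row A − 1·row B = (36, 1, −1)   [check: 1·414 − 1·378 = 36]
  378 = 10·36 + 18   → row D = row B − 10·row C = (18, −10, 11)   [check: −10·414 + 11·378 = 18]
  36 = 2·18 + 0   → remainder 0, stop. gcd = 18 (last nonzero row D).
So gcd(414, 378) = 18, with Bézout identity −10·414 + 11·378 = 18. Containment (⊇): the Bézout identity exhibits 18 as an element of (414, 378), giving (18) ⊆ (414, 378). Containment (⊆): since 18 | 414 and 18 | 378 (414 = 18·23, 378 = 18·21), every Z-linear combination of 414 and 378 is divisible by 18, so (414, 378) ⊆ (18). Therefore (414, 378) = (18), d = 18.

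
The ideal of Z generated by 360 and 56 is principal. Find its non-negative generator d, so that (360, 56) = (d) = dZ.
(360, 56) = (8); d = 8

In the PID Z, (a, b) is generated by gcd(a, b). Compute gcd(360, 56) with the extended Euclidean algorithm, tracking rows (r, s, t) with s·360 + t·56 = r:
  row A: (360, 1, 0)   [1·360 + 0·56 = 360]
  row B: (56, 0, 1)   [0·360 + 1·56 = 56]
  360 = 6·56 + 24   → row C = row A − 6·row B = (24, 1, −6)   [check: 1·360 − 6·56 = 24]
  56 = 2·24 + 8   → row D = row B − 2·row C = (8, −2, 13)   [check: −2·360 + 13·56 = 8]
  24 = 3·8 + 0   → remainder 0, stop. gcd = 8 (last nonzero row D).
So gcd(360, 56) = 8, with Bézout identity −2·360 + 13·56 = 8. Containment (⊇): the Bézout identity exhibits 8 as an element of (360, 56), giving (8) ⊆ (360, 56). Containment (⊆): since 8 | 360 and 8 | 56 (360 = 8·45, 56 = 8·7), every Z-linear combination of 360 and 56 is divisible by 8, so (360, 56) ⊆ (8). Therefore (360, 56) = (8), d = 8.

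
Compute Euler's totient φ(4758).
φ is multiplicative, with φ(p^e) = p^e − p^(e−1). Factorise 4758 = 2 · 3 · 13 · 61. Then
  φ(4758) = (2 − 1) · (3 − 1) · (13 − 1) · (61 − 1) = 1 · 2 · 12 · 60 = 1440.

Final answer: φ(4758) = 1440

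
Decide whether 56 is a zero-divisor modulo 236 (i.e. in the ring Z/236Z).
gcd(56, 236) = 4 > 1, so 56 is not a unit in Z/236Z. In Z/nZ every nonzero non-unit is a zero-divisor: explicitly, take b = 236/gcd = 59 ≠ 0 (mod 236); then 56·59 = 3304 = 14·236, i.e. 56·59 ≡ 0 (mod 236). So 56 is a zero-divisor.

Final answer: YES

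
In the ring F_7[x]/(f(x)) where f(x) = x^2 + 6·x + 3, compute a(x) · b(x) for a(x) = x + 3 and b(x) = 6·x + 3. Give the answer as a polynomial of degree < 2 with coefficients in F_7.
a · b ≡ 6·x + 5 (mod f(x))

Multiply as integer polynomials: a · b = 6·x^2 + 21·x + 9. Reducing coefficients mod 7: a · b ≡ 6·x^2 + 2. Now divide by f(x) = x^2 + 6·x + 3 in F_7[x], eliminating the leading term at each step:
  leading term 6·x^2: subtract (6)·f(x) = 6·x^2 + x + 4, leaving 6·x + 5 (coefficients mod 7)
The degree is now < 2, so this is the remainder. Hence a · b ≡ 6·x + 5 in F_7[x]/(f).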